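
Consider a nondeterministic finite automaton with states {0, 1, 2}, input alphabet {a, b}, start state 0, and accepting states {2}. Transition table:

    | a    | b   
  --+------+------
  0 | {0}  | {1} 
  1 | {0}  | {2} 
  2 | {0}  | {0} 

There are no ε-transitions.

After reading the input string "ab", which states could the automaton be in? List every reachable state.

{1}

Start in {0}.
Read 'a': {0} → {0}.
Read 'b': {0} → {1}.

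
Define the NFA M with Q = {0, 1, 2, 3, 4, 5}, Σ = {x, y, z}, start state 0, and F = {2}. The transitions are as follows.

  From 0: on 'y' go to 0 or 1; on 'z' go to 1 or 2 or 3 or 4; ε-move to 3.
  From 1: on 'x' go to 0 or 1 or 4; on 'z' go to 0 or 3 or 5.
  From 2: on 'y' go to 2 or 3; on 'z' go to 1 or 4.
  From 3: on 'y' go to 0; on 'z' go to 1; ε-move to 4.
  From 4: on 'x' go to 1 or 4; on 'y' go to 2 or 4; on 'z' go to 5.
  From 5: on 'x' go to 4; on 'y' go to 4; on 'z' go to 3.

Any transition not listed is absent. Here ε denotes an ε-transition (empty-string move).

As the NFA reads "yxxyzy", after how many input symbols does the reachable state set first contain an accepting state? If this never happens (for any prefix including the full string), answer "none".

1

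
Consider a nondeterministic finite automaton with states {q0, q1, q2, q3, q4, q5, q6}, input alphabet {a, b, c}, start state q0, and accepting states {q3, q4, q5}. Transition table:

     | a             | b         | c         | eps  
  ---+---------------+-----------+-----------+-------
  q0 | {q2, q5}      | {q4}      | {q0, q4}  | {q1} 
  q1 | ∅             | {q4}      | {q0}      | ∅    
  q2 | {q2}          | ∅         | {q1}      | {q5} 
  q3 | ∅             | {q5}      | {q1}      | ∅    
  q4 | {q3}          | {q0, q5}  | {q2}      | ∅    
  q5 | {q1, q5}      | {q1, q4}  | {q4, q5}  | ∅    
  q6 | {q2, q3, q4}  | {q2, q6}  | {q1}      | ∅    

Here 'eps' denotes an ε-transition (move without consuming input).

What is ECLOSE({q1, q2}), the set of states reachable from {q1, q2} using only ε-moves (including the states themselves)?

{q1, q2, q5}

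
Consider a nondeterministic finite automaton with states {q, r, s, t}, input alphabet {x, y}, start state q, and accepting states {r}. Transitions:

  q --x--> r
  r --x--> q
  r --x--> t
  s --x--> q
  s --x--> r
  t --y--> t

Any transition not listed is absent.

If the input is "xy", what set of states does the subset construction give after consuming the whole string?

∅

Start in {q}.
Read 'x': q→{r}; now {r}.
Read 'y': r→∅; now ∅.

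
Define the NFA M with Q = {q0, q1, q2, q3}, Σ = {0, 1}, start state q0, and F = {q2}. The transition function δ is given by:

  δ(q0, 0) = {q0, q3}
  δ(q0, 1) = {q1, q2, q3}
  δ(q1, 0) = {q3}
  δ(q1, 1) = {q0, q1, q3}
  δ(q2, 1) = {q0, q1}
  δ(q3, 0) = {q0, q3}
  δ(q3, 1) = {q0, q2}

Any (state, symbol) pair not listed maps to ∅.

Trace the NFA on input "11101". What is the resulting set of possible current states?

Start in {q0}.
Read '1': {q0} → {q1, q2, q3}.
Read '1': {q1, q2, q3} → {q0, q1, q2, q3}.
Read '1': {q0, q1, q2, q3} → {q0, q1, q2, q3}.
Read '0': {q0, q1, q2, q3} → {q0, q3}.
Read '1': {q0, q3} → {q0, q1, q2, q3}.

{q0, q1, q2, q3}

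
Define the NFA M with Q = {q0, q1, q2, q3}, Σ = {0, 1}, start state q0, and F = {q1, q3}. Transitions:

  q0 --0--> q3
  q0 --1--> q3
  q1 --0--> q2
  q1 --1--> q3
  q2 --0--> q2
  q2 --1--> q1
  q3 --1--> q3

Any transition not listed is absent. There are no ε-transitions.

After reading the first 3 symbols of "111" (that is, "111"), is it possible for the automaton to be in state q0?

Start in {q0}.
Read '1': q0→{q3}; now {q3}.
Read '1': q3→{q3}; now {q3}.
Read '1': q3→{q3}; now {q3}.
State q0 is not in {q3}.

No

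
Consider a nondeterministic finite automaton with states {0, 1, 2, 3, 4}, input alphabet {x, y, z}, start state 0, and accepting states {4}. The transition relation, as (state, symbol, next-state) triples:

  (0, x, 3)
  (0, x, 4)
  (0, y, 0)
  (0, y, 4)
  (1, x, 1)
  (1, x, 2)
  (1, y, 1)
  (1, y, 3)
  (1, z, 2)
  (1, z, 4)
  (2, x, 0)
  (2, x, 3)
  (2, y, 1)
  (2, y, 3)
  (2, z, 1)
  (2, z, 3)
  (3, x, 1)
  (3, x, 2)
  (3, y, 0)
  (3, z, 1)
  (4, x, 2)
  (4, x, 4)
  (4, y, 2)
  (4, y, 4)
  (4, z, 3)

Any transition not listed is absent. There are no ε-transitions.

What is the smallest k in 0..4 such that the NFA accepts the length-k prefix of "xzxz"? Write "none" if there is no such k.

1

Start in {0}.
Read 'x': 0→{3, 4}; now {3, 4}.
None of the earlier sets intersect F, but {3, 4} does.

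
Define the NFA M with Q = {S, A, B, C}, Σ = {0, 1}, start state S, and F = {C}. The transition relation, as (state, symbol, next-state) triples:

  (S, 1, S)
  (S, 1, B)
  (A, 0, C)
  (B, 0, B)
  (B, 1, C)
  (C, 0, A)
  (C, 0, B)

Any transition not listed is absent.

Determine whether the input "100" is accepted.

No

Start in {S}.
Read '1': {S} → {S, B}.
Read '0': {S, B} → {B}.
Read '0': {B} → {B}.
The final set {B} contains no accepting state.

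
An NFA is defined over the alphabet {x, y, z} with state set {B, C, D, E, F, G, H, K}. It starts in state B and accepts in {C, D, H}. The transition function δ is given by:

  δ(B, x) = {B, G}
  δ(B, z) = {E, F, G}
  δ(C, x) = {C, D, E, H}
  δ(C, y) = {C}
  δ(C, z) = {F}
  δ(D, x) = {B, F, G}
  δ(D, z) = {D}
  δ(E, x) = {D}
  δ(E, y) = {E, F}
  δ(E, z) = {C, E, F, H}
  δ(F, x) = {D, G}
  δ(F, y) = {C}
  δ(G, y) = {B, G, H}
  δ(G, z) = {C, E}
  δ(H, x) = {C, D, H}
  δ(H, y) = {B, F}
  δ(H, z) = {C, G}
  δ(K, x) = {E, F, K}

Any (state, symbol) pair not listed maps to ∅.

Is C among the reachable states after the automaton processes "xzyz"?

Yes

Start in {B}.
Read 'x': B→{B, G}; now {B, G}.
Read 'z': B→{E, F, G}, G→{C, E}; now {C, E, F, G}.
Read 'y': C→{C}, E→{E, F}, F→{C}, G→{B, G, H}; now {B, C, E, F, G, H}.
Read 'z': B→{E, F, G}, C→{F}, E→{C, E, F, H}, F→∅, G→{C, E}, H→{C, G}; now {C, E, F, G, H}.
State C is in {C, E, F, G, H}.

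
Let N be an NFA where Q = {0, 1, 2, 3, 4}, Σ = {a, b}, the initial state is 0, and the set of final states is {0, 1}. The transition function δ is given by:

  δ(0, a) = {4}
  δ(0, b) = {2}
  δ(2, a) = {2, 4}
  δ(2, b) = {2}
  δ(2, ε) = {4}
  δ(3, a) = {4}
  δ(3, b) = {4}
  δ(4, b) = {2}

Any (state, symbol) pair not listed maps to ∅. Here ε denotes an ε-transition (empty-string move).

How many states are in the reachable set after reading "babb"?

2

Start in {0}.
Read 'b': {0} → {2, 4}.
Read 'a': {2, 4} → {2, 4}.
Read 'b': {2, 4} → {2, 4}.
Read 'b': {2, 4} → {2, 4}.
That set has 2 states.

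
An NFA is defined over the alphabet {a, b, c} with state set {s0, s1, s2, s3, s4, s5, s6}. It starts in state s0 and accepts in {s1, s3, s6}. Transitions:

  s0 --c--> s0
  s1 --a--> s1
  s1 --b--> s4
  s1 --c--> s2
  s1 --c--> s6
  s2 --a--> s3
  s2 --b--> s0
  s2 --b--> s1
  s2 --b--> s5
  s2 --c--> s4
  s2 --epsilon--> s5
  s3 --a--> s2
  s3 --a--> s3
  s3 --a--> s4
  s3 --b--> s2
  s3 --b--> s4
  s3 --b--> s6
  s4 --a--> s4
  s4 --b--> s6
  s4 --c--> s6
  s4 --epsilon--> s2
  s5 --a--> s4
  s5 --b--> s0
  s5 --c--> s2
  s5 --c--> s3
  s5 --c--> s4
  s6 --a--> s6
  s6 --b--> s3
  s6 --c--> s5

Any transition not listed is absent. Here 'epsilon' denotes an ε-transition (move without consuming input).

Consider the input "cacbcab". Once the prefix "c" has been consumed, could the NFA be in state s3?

No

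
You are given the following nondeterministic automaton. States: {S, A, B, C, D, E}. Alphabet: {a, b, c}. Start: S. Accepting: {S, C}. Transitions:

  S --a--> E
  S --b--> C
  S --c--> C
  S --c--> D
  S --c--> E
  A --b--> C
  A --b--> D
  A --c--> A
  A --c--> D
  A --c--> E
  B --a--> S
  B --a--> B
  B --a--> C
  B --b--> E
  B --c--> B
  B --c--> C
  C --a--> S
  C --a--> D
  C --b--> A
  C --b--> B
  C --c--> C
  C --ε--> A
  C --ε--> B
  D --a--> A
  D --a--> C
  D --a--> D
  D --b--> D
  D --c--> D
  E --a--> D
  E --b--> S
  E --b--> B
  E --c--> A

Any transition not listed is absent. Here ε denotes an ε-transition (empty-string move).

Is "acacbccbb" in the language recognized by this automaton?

Start in {S}.
Read 'a': S→{E}; now {E}.
Read 'c': E→{A}; now {A}.
Read 'a': A→∅; now ∅.
The set is empty and remains empty for the remaining 6 symbols.
The final set ∅ contains no accepting state.

No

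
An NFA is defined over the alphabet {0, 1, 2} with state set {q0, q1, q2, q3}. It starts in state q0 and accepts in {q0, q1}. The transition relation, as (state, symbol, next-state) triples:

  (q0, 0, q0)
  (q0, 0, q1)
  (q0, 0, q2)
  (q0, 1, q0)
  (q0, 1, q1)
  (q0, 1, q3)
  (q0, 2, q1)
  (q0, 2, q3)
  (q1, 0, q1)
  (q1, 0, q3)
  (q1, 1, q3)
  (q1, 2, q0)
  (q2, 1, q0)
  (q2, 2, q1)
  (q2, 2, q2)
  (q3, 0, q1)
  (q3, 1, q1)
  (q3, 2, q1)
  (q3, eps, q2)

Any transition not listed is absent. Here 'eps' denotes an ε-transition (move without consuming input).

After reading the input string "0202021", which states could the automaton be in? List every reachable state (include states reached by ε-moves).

Start in {q0}.
Read '0': q0→{q0, q1, q2}; now {q0, q1, q2}.
Read '2': q0→{q1, q3}, q1→{q0}, q2→{q1, q2}; now {q0, q1, q2, q3}.
Read '0': q0→{q0, q1, q2}, q1→{q1, q3}, q2→∅, q3→{q1}; now {q0, q1, q2, q3}.
Read '2': q0→{q1, q3}, q1→{q0}, q2→{q1, q2}, q3→{q1}; now {q0, q1, q2, q3}.
Read '0': q0→{q0, q1, q2}, q1→{q1, q3}, q2→∅, q3→{q1}; now {q0, q1, q2, q3}.
Read '2': q0→{q1, q3}, q1→{q0}, q2→{q1, q2}, q3→{q1}; now {q0, q1, q2, q3}.
Read '1': q0→{q0, q1, q3}, q1→{q3}, q2→{q0}, q3→{q1}; union {q0, q1, q3}; ε-closure = {q0, q1, q2, q3}.

{q0, q1, q2, q3}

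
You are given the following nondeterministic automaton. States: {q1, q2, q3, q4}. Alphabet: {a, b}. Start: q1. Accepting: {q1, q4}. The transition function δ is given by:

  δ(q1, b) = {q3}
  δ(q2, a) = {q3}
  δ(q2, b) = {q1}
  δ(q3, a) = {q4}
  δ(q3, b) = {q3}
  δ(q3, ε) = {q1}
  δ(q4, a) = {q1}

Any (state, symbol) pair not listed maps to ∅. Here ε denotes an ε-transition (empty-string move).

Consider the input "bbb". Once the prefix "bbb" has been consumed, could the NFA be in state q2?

Start in {q1}.
Read 'b': {q1} → {q1, q3}.
Read 'b': {q1, q3} → {q1, q3}.
Read 'b': {q1, q3} → {q1, q3}.
State q2 is not in {q1, q3}.

No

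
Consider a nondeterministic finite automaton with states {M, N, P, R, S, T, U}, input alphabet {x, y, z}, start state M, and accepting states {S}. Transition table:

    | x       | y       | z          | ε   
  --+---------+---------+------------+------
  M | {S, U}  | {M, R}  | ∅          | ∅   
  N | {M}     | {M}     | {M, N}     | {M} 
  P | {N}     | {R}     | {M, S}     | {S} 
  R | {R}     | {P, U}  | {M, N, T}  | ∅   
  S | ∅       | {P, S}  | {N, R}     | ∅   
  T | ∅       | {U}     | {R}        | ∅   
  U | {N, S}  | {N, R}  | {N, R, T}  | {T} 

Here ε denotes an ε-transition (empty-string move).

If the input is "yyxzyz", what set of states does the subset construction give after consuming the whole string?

{M, N, R, S, T}

Start in {M}.
Read 'y': {M} → {M, R}.
Read 'y': {M, R} → {M, P, R, S, T, U}.
Read 'x': {M, P, R, S, T, U} → {M, N, R, S, T, U}.
Read 'z': {M, N, R, S, T, U} → {M, N, R, T}.
Read 'y': {M, N, R, T} → {M, P, R, S, T, U}.
Read 'z': {M, P, R, S, T, U} → {M, N, R, S, T}.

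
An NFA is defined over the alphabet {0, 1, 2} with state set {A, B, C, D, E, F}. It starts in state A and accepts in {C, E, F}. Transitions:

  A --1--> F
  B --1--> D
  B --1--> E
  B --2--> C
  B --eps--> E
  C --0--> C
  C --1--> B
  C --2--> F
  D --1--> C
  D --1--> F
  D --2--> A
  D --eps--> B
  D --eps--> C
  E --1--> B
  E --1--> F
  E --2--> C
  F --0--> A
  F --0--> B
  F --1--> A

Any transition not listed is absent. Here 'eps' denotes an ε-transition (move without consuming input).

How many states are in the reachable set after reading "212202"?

0

Start in {A}.
Read '2': {A} → ∅.
The set is empty and remains empty for the remaining 5 symbols.
That set has 0 states.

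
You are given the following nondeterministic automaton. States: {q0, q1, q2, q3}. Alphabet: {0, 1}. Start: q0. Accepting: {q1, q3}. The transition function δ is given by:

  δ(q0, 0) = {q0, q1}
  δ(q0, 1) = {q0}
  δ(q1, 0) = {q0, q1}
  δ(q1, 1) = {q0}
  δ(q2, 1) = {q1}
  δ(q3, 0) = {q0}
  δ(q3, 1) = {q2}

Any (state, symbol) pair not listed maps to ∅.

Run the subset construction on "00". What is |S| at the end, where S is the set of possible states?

2

Start in {q0}.
Read '0': q0→{q0, q1}; now {q0, q1}.
Read '0': q0→{q0, q1}, q1→{q0, q1}; now {q0, q1}.
That set has 2 states.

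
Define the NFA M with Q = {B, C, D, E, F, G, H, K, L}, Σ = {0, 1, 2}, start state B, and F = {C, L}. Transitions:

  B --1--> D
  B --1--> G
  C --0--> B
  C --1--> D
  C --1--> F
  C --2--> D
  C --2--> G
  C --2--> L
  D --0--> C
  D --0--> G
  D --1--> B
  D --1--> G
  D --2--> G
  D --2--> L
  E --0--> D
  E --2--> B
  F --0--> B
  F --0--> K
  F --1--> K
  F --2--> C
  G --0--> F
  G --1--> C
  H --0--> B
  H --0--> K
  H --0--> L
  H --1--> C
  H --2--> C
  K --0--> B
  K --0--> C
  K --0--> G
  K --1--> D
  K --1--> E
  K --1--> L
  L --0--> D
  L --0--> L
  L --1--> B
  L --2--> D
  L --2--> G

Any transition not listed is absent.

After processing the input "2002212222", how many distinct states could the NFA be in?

0

Start in {B}.
Read '2': B→∅; now ∅.
The set is empty and remains empty for the remaining 9 symbols.
That set has 0 states.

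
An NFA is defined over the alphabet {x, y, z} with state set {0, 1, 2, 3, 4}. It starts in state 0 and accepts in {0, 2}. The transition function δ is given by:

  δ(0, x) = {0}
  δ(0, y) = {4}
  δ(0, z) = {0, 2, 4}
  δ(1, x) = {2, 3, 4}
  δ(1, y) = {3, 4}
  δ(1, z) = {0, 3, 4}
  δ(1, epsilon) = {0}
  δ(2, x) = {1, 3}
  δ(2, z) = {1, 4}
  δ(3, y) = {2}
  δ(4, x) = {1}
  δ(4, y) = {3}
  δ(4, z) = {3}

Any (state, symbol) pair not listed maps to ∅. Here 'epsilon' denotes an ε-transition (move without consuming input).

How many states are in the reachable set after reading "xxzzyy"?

Start in {0}.
Read 'x': 0→{0}; now {0}.
Read 'x': 0→{0}; now {0}.
Read 'z': 0→{0, 2, 4}; now {0, 2, 4}.
Read 'z': 0→{0, 2, 4}, 2→{1, 4}, 4→{3}; now {0, 1, 2, 3, 4}.
Read 'y': 0→{4}, 1→{3, 4}, 2→∅, 3→{2}, 4→{3}; now {2, 3, 4}.
Read 'y': 2→∅, 3→{2}, 4→{3}; now {2, 3}.
That set has 2 states.

2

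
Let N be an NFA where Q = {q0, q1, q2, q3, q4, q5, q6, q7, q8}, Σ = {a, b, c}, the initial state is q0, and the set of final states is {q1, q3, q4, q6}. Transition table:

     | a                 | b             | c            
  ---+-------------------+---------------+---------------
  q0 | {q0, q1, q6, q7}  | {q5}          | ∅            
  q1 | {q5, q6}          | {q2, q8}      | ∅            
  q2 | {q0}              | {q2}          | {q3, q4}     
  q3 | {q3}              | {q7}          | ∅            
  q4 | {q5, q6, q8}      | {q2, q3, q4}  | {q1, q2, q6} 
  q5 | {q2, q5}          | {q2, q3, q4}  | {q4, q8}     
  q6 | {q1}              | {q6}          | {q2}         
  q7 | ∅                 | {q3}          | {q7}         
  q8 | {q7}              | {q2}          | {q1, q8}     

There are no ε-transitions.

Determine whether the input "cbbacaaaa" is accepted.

Start in {q0}.
Read 'c': q0→∅; now ∅.
The set is empty and remains empty for the remaining 8 symbols.
The final set ∅ contains no accepting state.

No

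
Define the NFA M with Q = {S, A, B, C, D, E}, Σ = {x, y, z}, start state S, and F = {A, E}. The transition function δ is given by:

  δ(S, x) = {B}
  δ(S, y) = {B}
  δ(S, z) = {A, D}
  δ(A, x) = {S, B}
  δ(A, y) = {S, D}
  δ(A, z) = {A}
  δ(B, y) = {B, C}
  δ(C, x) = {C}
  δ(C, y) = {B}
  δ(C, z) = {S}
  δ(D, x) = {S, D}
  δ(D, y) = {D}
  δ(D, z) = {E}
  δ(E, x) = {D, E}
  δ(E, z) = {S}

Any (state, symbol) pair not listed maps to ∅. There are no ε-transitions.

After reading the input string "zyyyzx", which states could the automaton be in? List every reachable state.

Start in {S}.
Read 'z': S→{A, D}; now {A, D}.
Read 'y': A→{S, D}, D→{D}; now {S, D}.
Read 'y': S→{B}, D→{D}; now {B, D}.
Read 'y': B→{B, C}, D→{D}; now {B, C, D}.
Read 'z': B→∅, C→{S}, D→{E}; now {S, E}.
Read 'x': S→{B}, E→{D, E}; now {B, D, E}.

{B, D, E}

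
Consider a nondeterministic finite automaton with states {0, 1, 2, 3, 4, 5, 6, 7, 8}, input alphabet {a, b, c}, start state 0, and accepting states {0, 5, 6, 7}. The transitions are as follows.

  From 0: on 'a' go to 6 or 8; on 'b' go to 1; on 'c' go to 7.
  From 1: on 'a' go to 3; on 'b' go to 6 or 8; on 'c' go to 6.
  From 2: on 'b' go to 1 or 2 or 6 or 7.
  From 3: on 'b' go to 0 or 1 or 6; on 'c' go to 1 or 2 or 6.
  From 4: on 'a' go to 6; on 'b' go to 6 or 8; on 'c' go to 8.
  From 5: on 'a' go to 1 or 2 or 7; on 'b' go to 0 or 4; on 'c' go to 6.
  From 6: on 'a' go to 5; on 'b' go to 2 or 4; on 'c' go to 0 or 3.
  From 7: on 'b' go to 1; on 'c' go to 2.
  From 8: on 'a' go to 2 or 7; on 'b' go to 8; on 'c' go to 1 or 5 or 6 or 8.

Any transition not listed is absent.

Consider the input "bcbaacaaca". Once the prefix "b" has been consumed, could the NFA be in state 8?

Start in {0}.
Read 'b': {0} → {1}.
State 8 is not in {1}.

No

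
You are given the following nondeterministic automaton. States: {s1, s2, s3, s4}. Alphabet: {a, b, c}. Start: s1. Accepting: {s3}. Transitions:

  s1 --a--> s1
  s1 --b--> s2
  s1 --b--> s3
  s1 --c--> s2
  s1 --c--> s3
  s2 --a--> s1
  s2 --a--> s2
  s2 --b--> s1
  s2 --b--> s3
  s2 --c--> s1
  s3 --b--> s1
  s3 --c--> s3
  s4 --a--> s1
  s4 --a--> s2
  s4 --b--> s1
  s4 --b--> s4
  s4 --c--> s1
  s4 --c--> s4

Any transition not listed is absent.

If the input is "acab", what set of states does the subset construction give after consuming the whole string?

Start in {s1}.
Read 'a': {s1} → {s1}.
Read 'c': {s1} → {s2, s3}.
Read 'a': {s2, s3} → {s1, s2}.
Read 'b': {s1, s2} → {s1, s2, s3}.

{s1, s2, s3}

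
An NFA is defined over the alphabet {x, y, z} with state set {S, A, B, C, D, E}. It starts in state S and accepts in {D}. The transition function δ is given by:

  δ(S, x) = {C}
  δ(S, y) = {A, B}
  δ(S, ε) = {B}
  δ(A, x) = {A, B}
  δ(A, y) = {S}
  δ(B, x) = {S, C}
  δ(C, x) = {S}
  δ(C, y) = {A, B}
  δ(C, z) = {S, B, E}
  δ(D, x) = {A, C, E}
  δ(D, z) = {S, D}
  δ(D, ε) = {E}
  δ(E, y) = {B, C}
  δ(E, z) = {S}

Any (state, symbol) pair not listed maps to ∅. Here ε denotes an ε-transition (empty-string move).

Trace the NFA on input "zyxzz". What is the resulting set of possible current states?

∅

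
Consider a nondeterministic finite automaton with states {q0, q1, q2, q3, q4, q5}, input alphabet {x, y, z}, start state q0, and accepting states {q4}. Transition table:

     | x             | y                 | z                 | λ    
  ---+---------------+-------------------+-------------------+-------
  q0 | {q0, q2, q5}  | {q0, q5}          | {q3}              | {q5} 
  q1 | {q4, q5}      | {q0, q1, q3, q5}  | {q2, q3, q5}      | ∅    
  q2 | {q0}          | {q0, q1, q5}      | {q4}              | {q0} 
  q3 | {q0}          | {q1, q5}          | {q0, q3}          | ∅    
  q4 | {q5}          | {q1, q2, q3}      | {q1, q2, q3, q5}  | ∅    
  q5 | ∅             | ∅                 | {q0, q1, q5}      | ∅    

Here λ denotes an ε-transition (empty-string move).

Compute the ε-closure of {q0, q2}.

{q0, q2, q5}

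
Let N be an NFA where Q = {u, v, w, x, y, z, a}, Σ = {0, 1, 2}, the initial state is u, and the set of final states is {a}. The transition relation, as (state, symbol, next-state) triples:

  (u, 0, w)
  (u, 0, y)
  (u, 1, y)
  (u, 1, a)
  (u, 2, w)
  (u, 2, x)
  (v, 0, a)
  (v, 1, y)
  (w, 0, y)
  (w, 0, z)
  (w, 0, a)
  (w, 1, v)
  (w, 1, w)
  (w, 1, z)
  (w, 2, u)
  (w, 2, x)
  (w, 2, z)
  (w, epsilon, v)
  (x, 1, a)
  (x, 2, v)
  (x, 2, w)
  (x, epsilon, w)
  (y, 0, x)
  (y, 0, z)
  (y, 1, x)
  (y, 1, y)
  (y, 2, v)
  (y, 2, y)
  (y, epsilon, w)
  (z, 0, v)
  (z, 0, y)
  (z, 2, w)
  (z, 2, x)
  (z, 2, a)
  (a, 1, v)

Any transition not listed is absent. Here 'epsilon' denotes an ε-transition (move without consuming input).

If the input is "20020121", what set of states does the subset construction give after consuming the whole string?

{v, w, x, y, z, a}

Start in {u}.
Read '2': u→{w, x}; union {w, x}; ε-closure = {v, w, x}.
Read '0': v→{a}, w→{y, z, a}, x→∅; union {y, z, a}; ε-closure = {v, w, y, z, a}.
Read '0': v→{a}, w→{y, z, a}, y→{x, z}, z→{v, y}, a→∅; union {v, x, y, z, a}; ε-closure = {v, w, x, y, z, a}.
Read '2': v→∅, w→{u, x, z}, x→{v, w}, y→{v, y}, z→{w, x, a}, a→∅; now {u, v, w, x, y, z, a}.
Read '0': u→{w, y}, v→{a}, w→{y, z, a}, x→∅, y→{x, z}, z→{v, y}, a→∅; now {v, w, x, y, z, a}.
Read '1': v→{y}, w→{v, w, z}, x→{a}, y→{x, y}, z→∅, a→{v}; now {v, w, x, y, z, a}.
Read '2': v→∅, w→{u, x, z}, x→{v, w}, y→{v, y}, z→{w, x, a}, a→∅; now {u, v, w, x, y, z, a}.
Read '1': u→{y, a}, v→{y}, w→{v, w, z}, x→{a}, y→{x, y}, z→∅, a→{v}; now {v, w, x, y, z, a}.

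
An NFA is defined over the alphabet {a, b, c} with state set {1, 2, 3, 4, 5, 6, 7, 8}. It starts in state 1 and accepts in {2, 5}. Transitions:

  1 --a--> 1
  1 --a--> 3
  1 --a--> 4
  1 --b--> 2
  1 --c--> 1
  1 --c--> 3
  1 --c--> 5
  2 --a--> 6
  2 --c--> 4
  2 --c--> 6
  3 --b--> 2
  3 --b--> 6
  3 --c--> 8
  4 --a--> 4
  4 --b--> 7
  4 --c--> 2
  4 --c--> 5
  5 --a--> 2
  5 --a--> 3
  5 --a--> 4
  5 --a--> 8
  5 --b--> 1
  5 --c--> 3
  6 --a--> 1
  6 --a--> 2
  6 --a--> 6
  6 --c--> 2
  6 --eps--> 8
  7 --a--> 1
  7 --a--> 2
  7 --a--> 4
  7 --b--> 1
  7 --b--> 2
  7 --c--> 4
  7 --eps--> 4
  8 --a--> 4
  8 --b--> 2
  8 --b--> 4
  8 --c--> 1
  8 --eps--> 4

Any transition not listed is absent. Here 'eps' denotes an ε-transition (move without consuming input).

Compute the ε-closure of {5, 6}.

{4, 5, 6, 8}

Begin with {5, 6}.
ε-move 6 → 8; add 8.
ε-move 8 → 4; add 4.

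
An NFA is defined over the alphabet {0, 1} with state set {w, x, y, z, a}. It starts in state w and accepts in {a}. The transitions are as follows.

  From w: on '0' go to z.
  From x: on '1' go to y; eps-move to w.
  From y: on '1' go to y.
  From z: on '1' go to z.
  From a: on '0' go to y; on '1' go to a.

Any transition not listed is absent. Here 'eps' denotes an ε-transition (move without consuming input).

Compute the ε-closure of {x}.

Begin with {x}.
ε-move x → w; add w.

{w, x}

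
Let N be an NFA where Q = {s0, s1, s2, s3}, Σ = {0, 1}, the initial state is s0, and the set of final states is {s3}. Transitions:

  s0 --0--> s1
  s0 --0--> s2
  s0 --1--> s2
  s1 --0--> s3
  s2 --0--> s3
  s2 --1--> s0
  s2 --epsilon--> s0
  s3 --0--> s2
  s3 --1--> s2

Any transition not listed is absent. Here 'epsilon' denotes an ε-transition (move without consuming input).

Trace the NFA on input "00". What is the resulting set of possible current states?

{s0, s1, s2, s3}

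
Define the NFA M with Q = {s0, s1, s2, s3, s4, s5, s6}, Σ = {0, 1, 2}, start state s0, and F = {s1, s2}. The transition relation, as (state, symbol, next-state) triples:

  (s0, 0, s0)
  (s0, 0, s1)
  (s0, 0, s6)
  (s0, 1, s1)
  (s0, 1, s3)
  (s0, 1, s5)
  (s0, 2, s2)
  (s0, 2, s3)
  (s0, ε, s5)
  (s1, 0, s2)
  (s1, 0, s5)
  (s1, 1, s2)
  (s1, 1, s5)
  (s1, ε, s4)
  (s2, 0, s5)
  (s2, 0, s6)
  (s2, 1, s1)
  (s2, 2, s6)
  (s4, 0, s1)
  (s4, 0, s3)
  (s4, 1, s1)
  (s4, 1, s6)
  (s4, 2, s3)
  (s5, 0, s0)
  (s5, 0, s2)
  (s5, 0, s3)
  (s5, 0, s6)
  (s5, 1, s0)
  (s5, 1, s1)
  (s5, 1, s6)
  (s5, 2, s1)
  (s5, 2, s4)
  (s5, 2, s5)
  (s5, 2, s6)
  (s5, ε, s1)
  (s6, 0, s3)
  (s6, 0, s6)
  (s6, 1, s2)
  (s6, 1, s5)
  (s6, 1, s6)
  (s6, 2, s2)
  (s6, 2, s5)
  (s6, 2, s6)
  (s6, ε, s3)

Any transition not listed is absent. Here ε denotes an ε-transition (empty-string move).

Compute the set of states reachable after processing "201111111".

Start: ε-closure({s0}) = {s0, s1, s4, s5}.
Read '2': s0→{s2, s3}, s1→∅, s4→{s3}, s5→{s1, s4, s5, s6}; now {s1, s2, s3, s4, s5, s6}.
Read '0': s1→{s2, s5}, s2→{s5, s6}, s3→∅, s4→{s1, s3}, s5→{s0, s2, s3, s6}, s6→{s3, s6}; union {s0, s1, s2, s3, s5, s6}; ε-closure = {s0, s1, s2, s3, s4, s5, s6}.
Read '1': s0→{s1, s3, s5}, s1→{s2, s5}, s2→{s1}, s3→∅, s4→{s1, s6}, s5→{s0, s1, s6}, s6→{s2, s5, s6}; union {s0, s1, s2, s3, s5, s6}; ε-closure = {s0, s1, s2, s3, s4, s5, s6}.
Read '1': s0→{s1, s3, s5}, s1→{s2, s5}, s2→{s1}, s3→∅, s4→{s1, s6}, s5→{s0, s1, s6}, s6→{s2, s5, s6}; union {s0, s1, s2, s3, s5, s6}; ε-closure = {s0, s1, s2, s3, s4, s5, s6}.
Read '1': s0→{s1, s3, s5}, s1→{s2, s5}, s2→{s1}, s3→∅, s4→{s1, s6}, s5→{s0, s1, s6}, s6→{s2, s5, s6}; union {s0, s1, s2, s3, s5, s6}; ε-closure = {s0, s1, s2, s3, s4, s5, s6}.
Read '1': s0→{s1, s3, s5}, s1→{s2, s5}, s2→{s1}, s3→∅, s4→{s1, s6}, s5→{s0, s1, s6}, s6→{s2, s5, s6}; union {s0, s1, s2, s3, s5, s6}; ε-closure = {s0, s1, s2, s3, s4, s5, s6}.
Read '1': s0→{s1, s3, s5}, s1→{s2, s5}, s2→{s1}, s3→∅, s4→{s1, s6}, s5→{s0, s1, s6}, s6→{s2, s5, s6}; union {s0, s1, s2, s3, s5, s6}; ε-closure = {s0, s1, s2, s3, s4, s5, s6}.
Read '1': s0→{s1, s3, s5}, s1→{s2, s5}, s2→{s1}, s3→∅, s4→{s1, s6}, s5→{s0, s1, s6}, s6→{s2, s5, s6}; union {s0, s1, s2, s3, s5, s6}; ε-closure = {s0, s1, s2, s3, s4, s5, s6}.
Read '1': s0→{s1, s3, s5}, s1→{s2, s5}, s2→{s1}, s3→∅, s4→{s1, s6}, s5→{s0, s1, s6}, s6→{s2, s5, s6}; union {s0, s1, s2, s3, s5, s6}; ε-closure = {s0, s1, s2, s3, s4, s5, s6}.

{s0, s1, s2, s3, s4, s5, s6}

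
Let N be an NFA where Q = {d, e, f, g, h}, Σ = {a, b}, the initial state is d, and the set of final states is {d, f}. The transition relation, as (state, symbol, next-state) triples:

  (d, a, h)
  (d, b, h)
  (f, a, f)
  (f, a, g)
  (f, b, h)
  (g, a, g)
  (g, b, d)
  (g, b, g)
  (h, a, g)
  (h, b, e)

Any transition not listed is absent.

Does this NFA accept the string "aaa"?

No

Start in {d}.
Read 'a': {d} → {h}.
Read 'a': {h} → {g}.
Read 'a': {g} → {g}.
The final set {g} contains no accepting state.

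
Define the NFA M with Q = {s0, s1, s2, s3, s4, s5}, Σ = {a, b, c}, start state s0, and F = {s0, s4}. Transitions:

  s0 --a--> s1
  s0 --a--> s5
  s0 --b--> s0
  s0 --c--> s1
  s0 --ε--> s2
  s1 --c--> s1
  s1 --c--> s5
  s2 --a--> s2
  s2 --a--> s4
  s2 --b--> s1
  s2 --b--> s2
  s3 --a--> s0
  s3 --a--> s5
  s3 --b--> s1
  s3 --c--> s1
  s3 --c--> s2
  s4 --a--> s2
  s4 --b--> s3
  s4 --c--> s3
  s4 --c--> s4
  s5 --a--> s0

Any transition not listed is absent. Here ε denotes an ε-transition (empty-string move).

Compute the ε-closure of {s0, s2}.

{s0, s2}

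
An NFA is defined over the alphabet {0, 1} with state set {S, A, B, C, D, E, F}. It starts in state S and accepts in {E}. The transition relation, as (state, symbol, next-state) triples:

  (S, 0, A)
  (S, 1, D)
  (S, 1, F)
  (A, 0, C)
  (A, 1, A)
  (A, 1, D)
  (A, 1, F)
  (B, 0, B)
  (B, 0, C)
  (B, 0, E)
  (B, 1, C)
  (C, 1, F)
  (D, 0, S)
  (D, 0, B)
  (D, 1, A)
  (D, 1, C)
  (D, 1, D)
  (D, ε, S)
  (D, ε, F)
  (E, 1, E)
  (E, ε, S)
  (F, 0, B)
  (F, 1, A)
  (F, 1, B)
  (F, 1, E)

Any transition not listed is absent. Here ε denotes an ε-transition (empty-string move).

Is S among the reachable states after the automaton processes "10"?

Start in {S}.
Read '1': S→{D, F}; union {D, F}; ε-closure = {S, D, F}.
Read '0': S→{A}, D→{S, B}, F→{B}; now {S, A, B}.
State S is in {S, A, B}.

Yes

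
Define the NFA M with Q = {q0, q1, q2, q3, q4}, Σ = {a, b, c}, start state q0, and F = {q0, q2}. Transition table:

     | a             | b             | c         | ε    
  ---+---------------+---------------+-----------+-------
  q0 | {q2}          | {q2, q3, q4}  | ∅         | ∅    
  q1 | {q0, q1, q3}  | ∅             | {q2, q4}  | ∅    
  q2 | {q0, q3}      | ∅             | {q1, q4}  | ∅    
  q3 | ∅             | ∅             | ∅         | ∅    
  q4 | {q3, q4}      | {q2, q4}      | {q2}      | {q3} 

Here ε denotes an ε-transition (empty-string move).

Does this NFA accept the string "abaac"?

Start in {q0}.
Read 'a': q0→{q2}; now {q2}.
Read 'b': q2→∅; now ∅.
The set is empty and remains empty for the remaining 3 symbols.
The final set ∅ contains no accepting state.

No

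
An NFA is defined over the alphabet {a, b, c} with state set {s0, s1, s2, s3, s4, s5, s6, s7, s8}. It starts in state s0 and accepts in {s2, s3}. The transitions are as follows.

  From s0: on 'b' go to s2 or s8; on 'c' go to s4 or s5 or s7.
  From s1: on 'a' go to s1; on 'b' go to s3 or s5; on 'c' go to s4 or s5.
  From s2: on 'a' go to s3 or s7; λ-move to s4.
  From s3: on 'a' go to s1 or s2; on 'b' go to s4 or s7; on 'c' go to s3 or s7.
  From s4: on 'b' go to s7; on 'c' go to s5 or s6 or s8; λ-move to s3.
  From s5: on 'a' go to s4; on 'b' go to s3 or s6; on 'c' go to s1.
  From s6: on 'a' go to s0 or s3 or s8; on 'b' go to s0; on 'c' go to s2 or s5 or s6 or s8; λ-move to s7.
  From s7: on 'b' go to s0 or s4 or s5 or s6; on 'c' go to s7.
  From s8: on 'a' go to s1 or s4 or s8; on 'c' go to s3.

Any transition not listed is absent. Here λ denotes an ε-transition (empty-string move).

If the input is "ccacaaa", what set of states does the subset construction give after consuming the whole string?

{s1, s2, s3, s4, s7, s8}

Start in {s0}.
Read 'c': {s0} → {s3, s4, s5, s7}.
Read 'c': {s3, s4, s5, s7} → {s1, s3, s5, s6, s7, s8}.
Read 'a': {s1, s3, s5, s6, s7, s8} → {s0, s1, s2, s3, s4, s8}.
Read 'c': {s0, s1, s2, s3, s4, s8} → {s3, s4, s5, s6, s7, s8}.
Read 'a': {s3, s4, s5, s6, s7, s8} → {s0, s1, s2, s3, s4, s8}.
Read 'a': {s0, s1, s2, s3, s4, s8} → {s1, s2, s3, s4, s7, s8}.
Read 'a': {s1, s2, s3, s4, s7, s8} → {s1, s2, s3, s4, s7, s8}.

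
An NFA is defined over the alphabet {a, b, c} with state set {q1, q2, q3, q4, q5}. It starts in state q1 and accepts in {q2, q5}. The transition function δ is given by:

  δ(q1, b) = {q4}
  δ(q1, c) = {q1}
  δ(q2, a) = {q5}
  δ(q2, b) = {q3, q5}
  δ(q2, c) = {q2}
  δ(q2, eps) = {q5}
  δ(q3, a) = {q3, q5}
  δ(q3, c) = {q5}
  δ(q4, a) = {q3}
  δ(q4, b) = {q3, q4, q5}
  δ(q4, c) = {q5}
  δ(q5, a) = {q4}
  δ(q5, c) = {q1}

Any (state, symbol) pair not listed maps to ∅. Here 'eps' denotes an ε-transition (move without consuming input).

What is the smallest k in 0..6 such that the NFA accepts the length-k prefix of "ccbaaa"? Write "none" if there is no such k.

Start in {q1}.
Read 'c': q1→{q1}; now {q1}.
Read 'c': q1→{q1}; now {q1}.
Read 'b': q1→{q4}; now {q4}.
Read 'a': q4→{q3}; now {q3}.
Read 'a': q3→{q3, q5}; now {q3, q5}.
None of the earlier sets intersect F, but {q3, q5} does.

5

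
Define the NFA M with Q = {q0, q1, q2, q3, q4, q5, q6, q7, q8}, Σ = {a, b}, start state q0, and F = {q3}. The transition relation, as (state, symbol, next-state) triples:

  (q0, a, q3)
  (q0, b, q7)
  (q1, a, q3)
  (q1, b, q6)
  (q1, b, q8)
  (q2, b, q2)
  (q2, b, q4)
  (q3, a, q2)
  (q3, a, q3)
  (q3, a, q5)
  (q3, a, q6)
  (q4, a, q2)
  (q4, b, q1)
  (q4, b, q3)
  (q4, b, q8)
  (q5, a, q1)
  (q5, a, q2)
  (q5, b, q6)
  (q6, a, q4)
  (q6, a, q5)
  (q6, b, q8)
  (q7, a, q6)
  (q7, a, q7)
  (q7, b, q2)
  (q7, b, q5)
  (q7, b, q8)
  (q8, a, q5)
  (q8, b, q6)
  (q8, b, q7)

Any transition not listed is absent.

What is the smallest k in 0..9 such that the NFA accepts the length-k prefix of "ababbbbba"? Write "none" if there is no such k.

Start in {q0}.
Read 'a': q0→{q3}; now {q3}.
None of the earlier sets intersect F, but {q3} does.

1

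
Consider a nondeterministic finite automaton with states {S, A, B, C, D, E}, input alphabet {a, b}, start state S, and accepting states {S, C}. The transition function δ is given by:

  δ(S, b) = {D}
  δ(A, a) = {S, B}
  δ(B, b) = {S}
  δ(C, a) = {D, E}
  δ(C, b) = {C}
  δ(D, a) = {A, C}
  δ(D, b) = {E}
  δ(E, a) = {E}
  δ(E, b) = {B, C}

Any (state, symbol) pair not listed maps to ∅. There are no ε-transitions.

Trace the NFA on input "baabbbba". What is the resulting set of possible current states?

{A, C, D, E}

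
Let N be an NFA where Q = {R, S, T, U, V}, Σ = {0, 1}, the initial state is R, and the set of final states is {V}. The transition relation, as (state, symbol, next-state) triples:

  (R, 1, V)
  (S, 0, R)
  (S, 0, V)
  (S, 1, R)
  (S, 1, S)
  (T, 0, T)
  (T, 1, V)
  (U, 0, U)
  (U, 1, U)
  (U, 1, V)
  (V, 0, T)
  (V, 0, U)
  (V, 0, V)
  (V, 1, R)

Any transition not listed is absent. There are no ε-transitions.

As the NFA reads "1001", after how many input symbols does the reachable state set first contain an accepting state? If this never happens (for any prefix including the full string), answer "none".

1

Start in {R}.
Read '1': {R} → {V}.
None of the earlier sets intersect F, but {V} does.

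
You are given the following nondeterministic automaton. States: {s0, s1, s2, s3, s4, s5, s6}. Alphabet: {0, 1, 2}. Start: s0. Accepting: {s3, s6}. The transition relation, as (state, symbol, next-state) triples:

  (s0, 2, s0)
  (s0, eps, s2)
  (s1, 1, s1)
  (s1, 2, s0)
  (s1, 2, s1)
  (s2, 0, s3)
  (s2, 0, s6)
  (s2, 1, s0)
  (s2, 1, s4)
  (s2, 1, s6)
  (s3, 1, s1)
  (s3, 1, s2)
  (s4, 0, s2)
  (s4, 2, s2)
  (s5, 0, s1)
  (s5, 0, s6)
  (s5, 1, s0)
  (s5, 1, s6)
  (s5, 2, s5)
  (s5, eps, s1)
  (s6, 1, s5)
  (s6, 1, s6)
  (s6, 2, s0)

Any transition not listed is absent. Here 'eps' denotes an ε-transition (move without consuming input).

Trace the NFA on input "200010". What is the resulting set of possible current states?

∅

Start: ε-closure({s0}) = {s0, s2}.
Read '2': {s0, s2} → {s0, s2}.
Read '0': {s0, s2} → {s3, s6}.
Read '0': {s3, s6} → ∅.
The set is empty and remains empty for the remaining 3 symbols.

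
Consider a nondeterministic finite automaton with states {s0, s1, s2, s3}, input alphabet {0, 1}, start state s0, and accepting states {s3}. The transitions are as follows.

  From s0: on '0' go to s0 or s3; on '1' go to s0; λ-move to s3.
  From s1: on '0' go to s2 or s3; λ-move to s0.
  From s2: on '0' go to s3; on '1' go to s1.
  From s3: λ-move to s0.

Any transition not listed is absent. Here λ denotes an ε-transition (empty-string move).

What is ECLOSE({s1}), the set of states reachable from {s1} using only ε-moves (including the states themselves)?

{s0, s1, s3}

Begin with {s1}.
ε-move s1 → s0; add s0.
ε-move s0 → s3; add s3.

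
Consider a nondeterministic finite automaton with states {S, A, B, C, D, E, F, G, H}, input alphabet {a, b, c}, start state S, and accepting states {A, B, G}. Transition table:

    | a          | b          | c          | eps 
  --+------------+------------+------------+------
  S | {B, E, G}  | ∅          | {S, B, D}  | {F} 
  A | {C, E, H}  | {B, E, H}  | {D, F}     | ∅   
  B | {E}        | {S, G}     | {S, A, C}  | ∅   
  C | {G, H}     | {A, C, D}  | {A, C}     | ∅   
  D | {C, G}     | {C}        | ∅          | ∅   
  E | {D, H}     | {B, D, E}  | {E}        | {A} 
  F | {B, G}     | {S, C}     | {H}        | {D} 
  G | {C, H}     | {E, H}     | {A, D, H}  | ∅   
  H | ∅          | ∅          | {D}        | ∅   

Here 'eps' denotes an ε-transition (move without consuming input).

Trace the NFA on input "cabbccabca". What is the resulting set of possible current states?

{A, B, C, D, E, G, H}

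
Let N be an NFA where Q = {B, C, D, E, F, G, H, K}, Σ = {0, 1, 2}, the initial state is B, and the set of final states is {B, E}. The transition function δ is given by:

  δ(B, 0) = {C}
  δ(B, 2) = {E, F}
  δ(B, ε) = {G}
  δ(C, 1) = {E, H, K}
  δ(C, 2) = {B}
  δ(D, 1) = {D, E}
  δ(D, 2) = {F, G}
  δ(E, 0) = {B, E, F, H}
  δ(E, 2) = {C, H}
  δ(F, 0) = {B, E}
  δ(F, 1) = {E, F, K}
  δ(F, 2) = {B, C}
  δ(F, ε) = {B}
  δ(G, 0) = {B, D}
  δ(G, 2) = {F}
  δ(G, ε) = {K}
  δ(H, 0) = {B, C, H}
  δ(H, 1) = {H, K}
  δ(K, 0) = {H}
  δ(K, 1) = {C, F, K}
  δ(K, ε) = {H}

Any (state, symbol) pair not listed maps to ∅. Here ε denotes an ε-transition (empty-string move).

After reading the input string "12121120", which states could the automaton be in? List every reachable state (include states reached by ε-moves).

{B, C, D, E, F, G, H, K}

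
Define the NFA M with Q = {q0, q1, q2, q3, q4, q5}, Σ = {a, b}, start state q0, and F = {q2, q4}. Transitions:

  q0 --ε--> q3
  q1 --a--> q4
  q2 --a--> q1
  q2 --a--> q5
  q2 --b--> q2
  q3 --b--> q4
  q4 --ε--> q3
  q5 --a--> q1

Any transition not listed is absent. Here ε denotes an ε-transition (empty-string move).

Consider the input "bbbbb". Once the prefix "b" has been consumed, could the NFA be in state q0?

Start: ε-closure({q0}) = {q0, q3}.
Read 'b': q0→∅, q3→{q4}; union {q4}; ε-closure = {q3, q4}.
State q0 is not in {q3, q4}.

No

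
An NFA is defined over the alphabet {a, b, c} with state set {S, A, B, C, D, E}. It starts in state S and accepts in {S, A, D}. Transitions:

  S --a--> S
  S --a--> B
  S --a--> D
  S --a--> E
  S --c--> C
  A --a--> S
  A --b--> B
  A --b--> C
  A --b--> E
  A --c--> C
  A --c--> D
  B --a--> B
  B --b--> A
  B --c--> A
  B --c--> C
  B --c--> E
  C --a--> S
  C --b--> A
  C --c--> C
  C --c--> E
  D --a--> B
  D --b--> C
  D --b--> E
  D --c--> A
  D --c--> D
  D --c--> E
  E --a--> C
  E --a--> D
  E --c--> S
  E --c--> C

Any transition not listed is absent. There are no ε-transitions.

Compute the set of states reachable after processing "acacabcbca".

{S, B, C, D, E}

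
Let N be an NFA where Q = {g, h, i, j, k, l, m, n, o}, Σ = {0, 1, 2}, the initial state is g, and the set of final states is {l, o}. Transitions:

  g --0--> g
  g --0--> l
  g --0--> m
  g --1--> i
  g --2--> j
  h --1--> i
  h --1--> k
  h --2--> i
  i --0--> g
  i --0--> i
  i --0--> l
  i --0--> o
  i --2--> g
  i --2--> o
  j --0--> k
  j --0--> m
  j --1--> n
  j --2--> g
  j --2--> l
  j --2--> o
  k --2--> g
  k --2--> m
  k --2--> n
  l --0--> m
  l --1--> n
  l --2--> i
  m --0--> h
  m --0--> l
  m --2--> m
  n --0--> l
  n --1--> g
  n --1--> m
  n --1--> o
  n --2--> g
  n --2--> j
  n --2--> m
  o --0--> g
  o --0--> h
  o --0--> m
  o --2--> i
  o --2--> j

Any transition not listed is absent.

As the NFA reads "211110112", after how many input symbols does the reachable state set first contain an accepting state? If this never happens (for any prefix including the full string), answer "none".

3

Start in {g}.
Read '2': g→{j}; now {j}.
Read '1': j→{n}; now {n}.
Read '1': n→{g, m, o}; now {g, m, o}.
None of the earlier sets intersect F, but {g, m, o} does.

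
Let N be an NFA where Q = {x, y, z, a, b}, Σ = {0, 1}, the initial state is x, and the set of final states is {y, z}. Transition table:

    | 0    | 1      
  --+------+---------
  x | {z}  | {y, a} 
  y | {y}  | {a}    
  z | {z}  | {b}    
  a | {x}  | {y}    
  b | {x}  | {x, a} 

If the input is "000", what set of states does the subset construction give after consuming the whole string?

Start in {x}.
Read '0': {x} → {z}.
Read '0': {z} → {z}.
Read '0': {z} → {z}.

{z}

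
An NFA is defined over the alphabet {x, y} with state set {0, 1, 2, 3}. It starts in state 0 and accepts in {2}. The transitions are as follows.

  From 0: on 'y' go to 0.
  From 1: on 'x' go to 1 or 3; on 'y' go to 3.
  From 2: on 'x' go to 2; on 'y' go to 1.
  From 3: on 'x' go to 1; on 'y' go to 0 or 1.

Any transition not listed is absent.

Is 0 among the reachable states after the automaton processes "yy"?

Yes

Start in {0}.
Read 'y': 0→{0}; now {0}.
Read 'y': 0→{0}; now {0}.
State 0 is in {0}.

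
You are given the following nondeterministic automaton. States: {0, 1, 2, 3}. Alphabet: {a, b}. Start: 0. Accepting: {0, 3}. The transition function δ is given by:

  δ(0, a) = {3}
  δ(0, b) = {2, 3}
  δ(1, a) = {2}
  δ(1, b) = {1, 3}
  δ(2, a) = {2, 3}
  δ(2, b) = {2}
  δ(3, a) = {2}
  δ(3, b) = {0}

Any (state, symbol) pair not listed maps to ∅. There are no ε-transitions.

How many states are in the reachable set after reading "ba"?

2

Start in {0}.
Read 'b': {0} → {2, 3}.
Read 'a': {2, 3} → {2, 3}.
That set has 2 states.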